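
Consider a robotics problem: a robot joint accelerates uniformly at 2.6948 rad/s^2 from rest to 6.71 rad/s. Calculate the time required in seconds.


t = delta_omega / alpha = 6.71 / 2.6948 = 2.4900

2.4900 s


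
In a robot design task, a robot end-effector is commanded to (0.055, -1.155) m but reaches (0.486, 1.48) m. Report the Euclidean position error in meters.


dx = 0.486 - (0.055) = 0.4310, dy = 1.48 - (-1.155) = 2.6350
err = sqrt(0.185761 + 6.943225) = 2.6700

2.6700 m


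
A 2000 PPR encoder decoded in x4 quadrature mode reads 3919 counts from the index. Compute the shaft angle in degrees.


angle = counts * 360 / (PPR*4) = 3919 * 360 / 8000 = 176.3550

176.3550 degrees


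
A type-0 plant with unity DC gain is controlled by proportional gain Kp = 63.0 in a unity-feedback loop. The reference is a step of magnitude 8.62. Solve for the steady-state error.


e_ss = R/(1 + Kp) = 8.62/(1 + 63.0) = 8.62/64.0000 = 0.1347

0.1347


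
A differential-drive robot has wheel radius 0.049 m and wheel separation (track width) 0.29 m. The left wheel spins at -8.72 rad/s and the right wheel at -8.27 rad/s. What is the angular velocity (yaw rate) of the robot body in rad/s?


omega = r*(wR - wL)/L = 0.049*(-8.27 - (-8.72))/0.29 = 0.0760

0.0760 rad/s


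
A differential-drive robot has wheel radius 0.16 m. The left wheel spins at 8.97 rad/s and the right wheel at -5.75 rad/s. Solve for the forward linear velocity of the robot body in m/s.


v = r*(wR + wL)/2 = 0.16*(-5.75 + 8.97)/2 = 0.2576

0.2576 m/s


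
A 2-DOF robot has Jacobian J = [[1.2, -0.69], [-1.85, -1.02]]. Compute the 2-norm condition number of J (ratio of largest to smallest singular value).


JJ^T eigenvalues: trace(JJ^T) = 6.3790, det(JJ^T) = det(J)^2 = 6.25250025
s_max^2 = (6.3790 + sqrt(15.68164000))/2 = 5.16950253
s_min^2 = (6.3790 - sqrt(15.68164000))/2 = 1.20949747
kappa = s_max/s_min = sqrt(5.16950253/1.20949747) = 2.0674

2.0674


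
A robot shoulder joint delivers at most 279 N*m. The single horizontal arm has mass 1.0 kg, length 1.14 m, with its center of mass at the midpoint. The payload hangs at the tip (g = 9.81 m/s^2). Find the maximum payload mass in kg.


tau_arm = m_arm*g*(L/2) = 1.0*9.81*1.14/2 = 5.5917 N*m
tau_payload = tau_max - tau_arm = 279 - 5.5917 = 273.4083
m_payload = tau_payload / (g*L) = 273.4083 / (9.81*1.14) = 24.4477

24.4477 kg


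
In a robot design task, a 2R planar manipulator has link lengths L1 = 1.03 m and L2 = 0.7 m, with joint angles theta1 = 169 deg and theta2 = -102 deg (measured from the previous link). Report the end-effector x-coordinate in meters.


x = L1*cos(th1) + L2*cos(th1+th2) = 1.03*cos(169 deg) + 0.7*cos(67 deg) = -0.7376

-0.7376 m


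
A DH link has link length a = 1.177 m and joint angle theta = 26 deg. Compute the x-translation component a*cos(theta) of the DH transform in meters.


a*cos(theta) = 1.177*cos(26 deg) = 1.0579

1.0579 m


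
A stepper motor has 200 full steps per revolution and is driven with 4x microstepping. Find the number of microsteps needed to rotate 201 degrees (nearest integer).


step_size = 360/(200*4) = 360/800 = 0.450000 deg
n = 201/(360/800) = 201*800/360 = 446.6667 -> 447

447 steps


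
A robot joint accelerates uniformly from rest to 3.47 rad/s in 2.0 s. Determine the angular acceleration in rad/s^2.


alpha = delta_omega / t = 3.47 / 2.0 = 1.7350

1.7350 rad/s^2


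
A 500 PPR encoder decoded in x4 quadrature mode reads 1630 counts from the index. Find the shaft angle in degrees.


angle = counts * 360 / (PPR*4) = 1630 * 360 / 2000 = 293.4000

293.4000 degrees


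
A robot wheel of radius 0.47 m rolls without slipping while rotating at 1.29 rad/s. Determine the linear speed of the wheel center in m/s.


v = omega * r = 1.29 * 0.47 = 0.6063

0.6063 m/s


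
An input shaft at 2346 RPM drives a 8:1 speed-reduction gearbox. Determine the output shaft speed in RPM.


omega_out = omega_in / N = 2346 / 8 = 293.2500

293.2500 RPM


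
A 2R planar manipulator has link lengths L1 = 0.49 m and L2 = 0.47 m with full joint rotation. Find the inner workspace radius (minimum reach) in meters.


r_min = |L1 - L2| = |0.49 - 0.47| = 0.0200

0.0200 m


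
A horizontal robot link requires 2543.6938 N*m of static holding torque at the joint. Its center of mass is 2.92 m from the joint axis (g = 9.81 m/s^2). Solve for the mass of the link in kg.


m = tau / (g*L) = 2543.6938 / (9.81 * 2.92) = 88.8000

88.8000 kg


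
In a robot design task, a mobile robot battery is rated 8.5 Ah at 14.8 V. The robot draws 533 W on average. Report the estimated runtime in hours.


E = 8.5*14.8 = 125.8000 Wh
t = E/P = 125.8000/533 = 0.2360

0.2360 hours


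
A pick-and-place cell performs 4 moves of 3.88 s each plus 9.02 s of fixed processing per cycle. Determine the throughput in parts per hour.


T_cycle = 4*3.88 + 9.02 = 24.5400 s
rate = 3600/T = 146.6993

146.6993 parts/hour


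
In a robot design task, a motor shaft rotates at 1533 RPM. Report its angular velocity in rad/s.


omega = 1533 * 2*pi/60 = 160.5354

160.5354 rad/s


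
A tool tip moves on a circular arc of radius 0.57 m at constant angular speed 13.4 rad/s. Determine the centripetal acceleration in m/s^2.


a_c = omega^2 * r = 13.4^2 * 0.57 = 102.3492

102.3492 m/s^2


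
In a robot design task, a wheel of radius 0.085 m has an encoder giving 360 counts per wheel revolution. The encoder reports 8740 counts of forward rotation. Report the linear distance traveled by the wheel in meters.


revs = 8740/360 = 24.277778
d = revs * 2*pi*r = 24.277778 * 2*pi*0.085 = 12.9661

12.9661 m


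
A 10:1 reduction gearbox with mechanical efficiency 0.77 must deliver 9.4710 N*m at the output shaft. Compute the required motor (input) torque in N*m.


tau_in = tau_out / (N * eta) = 9.4710 / (10 * 0.77) = 1.2300

1.2300 N*m


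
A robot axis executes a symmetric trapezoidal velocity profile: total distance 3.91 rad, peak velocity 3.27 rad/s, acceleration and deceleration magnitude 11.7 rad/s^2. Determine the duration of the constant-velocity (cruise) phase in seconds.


t_acc = v/a = 0.279487 s, d_acc = v^2/(2a) = 0.456962 rad each
d_cruise = 3.91 - 2*0.456962 = 2.996076 rad
t_cruise = d_cruise/v = 2.996076/3.27 = 0.9162

0.9162 s


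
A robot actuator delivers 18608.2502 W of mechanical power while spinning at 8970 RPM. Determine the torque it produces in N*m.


omega = 8970 * 2*pi/60 = 939.336203 rad/s
tau = P / omega = 18608.2502 / 939.336203 = 19.8100

19.8100 N*m


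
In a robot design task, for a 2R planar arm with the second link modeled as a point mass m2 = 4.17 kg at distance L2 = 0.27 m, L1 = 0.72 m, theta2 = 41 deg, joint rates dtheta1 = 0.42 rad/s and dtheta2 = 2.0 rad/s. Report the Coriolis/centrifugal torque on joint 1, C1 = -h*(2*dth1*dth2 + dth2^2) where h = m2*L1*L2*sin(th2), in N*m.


h = m2*L1*L2*sin(th2) = 4.17*0.72*0.27*sin(41 deg) = 0.531833
C1 = -h*(2*0.42*2.0 + 2.0^2) = -0.531833*5.6800 = -3.0208

-3.0208 N*m


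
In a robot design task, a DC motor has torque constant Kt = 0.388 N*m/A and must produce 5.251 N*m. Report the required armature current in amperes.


I = tau / Kt = 5.251/0.388 = 13.5335

13.5335 A


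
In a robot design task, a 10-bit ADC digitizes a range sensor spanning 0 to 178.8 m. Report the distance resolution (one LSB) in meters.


res = range / 2^n = 178.8/2^10 = 178.8/1024 = 0.1746

0.1746 m


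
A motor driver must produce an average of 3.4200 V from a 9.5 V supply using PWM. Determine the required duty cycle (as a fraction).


D = V_avg/V_supply = 3.4200/9.5 = 0.3600

0.3600


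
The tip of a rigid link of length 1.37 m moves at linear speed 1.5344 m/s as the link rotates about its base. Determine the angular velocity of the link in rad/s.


omega = v / L = 1.5344 / 1.37 = 1.1200

1.1200 rad/s


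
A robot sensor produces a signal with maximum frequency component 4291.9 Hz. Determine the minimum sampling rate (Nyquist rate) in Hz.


f_s,min = 2*f_max = 2*4291.9 = 8583.8000

8583.8000 Hz


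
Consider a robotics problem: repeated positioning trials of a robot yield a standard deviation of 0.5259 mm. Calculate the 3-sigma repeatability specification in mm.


repeatability = 3*sigma = 3*0.5259 = 1.5777

1.5777 mm


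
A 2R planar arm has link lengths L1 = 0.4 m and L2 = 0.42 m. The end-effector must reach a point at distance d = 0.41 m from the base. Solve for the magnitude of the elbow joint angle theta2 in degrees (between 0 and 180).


cos(th2) = (d^2 - L1^2 - L2^2)/(2*L1*L2) = (0.41^2 - 0.4^2 - 0.42^2)/(2*0.4*0.42) = -0.50089286
th2 = acos(-0.50089286) = 120.0591 deg

120.0591 degrees


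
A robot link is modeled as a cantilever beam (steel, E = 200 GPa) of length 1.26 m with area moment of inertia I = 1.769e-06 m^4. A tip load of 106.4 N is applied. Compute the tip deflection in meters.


delta = F*L^3/(3*E*I) = 106.4*1.26^3/(3*2.000e+11*1.769e-06)
      = 212.8400064/1061400 = 2.0053e-04

2.0053e-04 m


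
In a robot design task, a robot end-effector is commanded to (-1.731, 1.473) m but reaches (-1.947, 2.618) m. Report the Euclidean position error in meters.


dx = -1.947 - (-1.731) = -0.2160, dy = 2.618 - (1.473) = 1.1450
err = sqrt(0.046656 + 1.311025) = 1.1652

1.1652 m


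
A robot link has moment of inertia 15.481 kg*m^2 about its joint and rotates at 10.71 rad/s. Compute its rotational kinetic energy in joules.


KE = (1/2)*I*omega^2 = 0.5*15.481*10.71^2 = 887.8671

887.8671 J


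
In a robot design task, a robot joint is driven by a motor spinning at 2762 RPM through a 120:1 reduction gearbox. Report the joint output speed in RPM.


omega_joint = omega_motor / N = 2762 / 120 = 23.0167

23.0167 RPM


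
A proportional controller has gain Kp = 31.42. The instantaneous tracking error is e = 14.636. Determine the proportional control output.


u_P = Kp * e = 31.42 * 14.636 = 459.8631

459.8631


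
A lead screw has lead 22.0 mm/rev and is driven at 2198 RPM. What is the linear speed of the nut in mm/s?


v = lead * (RPM/60) = 22.0*2198/60 = 805.9333

805.9333 mm/s


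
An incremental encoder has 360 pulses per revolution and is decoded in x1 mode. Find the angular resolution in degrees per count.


resolution = 360 / (PPR * 1) = 360 / 360 = 1.0000

1.0000 degrees


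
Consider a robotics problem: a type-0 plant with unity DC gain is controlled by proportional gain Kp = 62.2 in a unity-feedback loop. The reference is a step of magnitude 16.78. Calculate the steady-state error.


e_ss = R/(1 + Kp) = 16.78/(1 + 62.2) = 16.78/63.2000 = 0.2655

0.2655


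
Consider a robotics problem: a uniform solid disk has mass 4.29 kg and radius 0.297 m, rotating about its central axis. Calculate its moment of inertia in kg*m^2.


I = (1/2)*m*R^2 = 0.5*4.29*0.297^2 = 0.1892

0.1892 kg*m^2


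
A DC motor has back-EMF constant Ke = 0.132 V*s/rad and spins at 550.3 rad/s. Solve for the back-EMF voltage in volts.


V_emf = Ke * omega = 0.132*550.3 = 72.6396

72.6396 V


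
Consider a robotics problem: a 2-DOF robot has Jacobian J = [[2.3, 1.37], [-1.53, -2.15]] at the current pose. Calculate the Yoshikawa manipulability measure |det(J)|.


det(J) = 2.3*-2.15 - (1.37)*(-1.53) = -2.8489
|det(J)| = 2.8489

2.8489


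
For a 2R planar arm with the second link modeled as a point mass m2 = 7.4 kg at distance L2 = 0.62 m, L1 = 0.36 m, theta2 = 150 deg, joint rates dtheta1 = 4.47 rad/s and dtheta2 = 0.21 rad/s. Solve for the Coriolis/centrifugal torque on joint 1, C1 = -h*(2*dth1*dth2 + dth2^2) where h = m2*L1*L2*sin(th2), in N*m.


h = m2*L1*L2*sin(th2) = 7.4*0.36*0.62*sin(150 deg) = 0.825840
C1 = -h*(2*4.47*0.21 + 0.21^2) = -0.825840*1.9215 = -1.5869

-1.5869 N*m


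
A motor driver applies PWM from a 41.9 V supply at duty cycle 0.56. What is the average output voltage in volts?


V_avg = V_supply * D = 41.9*0.56 = 23.4640

23.4640 V


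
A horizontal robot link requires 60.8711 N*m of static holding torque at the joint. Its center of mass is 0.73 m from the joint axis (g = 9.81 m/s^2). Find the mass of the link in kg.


m = tau / (g*L) = 60.8711 / (9.81 * 0.73) = 8.5000

8.5000 kg


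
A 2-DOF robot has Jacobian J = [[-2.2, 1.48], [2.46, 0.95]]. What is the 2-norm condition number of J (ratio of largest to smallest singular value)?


JJ^T eigenvalues: trace(JJ^T) = 13.9845, det(JJ^T) = det(J)^2 = 32.84206864
s_max^2 = (13.9845 + sqrt(64.19796569))/2 = 10.99843165
s_min^2 = (13.9845 - sqrt(64.19796569))/2 = 2.98606835
kappa = s_max/s_min = sqrt(10.99843165/2.98606835) = 1.9192

1.9192


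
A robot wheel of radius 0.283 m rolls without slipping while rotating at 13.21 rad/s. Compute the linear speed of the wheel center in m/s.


v = omega * r = 13.21 * 0.283 = 3.7384

3.7384 m/s


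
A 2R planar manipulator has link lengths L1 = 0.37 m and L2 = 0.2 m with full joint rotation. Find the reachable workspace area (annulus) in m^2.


r_max = L1 + L2 = 0.5700, r_min = |L1 - L2| = 0.1700
A = pi*(r_max^2 - r_min^2) = pi*(0.3249 - 0.0289) = 0.9299

0.9299 m^2


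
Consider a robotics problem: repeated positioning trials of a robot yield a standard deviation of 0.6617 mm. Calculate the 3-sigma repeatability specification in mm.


repeatability = 3*sigma = 3*0.6617 = 1.9851

1.9851 mm


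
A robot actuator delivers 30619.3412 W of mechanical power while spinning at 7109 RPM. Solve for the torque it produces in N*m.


omega = 7109 * 2*pi/60 = 744.452739 rad/s
tau = P / omega = 30619.3412 / 744.452739 = 41.1300

41.1300 N*m


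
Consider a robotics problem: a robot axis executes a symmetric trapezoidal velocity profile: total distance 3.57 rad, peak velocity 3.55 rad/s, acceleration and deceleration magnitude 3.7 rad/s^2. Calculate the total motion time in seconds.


t_acc = v/a = 3.55/3.7 = 0.959459 s
d_acc = v^2/(2a) = 1.703041 rad (each ramp)
d_cruise = 3.57 - 2*1.703041 = 0.163918 rad
t_cruise = 0.163918/3.55 = 0.046174 s
t_total = 2*0.959459 + 0.046174 = 1.9651

1.9651 s


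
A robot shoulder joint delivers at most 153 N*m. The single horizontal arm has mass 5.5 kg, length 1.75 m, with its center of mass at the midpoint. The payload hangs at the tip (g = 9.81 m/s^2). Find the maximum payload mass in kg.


tau_arm = m_arm*g*(L/2) = 5.5*9.81*1.75/2 = 47.2106 N*m
tau_payload = tau_max - tau_arm = 153 - 47.2106 = 105.7894
m_payload = tau_payload / (g*L) = 105.7894 / (9.81*1.75) = 6.1622

6.1622 kg


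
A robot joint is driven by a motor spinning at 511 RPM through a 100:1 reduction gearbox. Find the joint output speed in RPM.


omega_joint = omega_motor / N = 511 / 100 = 5.1100

5.1100 RPM


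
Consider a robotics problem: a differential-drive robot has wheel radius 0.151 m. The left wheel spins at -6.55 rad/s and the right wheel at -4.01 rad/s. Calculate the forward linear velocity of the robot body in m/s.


v = r*(wR + wL)/2 = 0.151*(-4.01 + -6.55)/2 = -0.7973

-0.7973 m/s


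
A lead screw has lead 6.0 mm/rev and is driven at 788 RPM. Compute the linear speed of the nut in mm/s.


v = lead * (RPM/60) = 6.0*788/60 = 78.8000

78.8000 mm/s


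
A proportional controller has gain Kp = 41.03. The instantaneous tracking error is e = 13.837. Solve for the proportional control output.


u_P = Kp * e = 41.03 * 13.837 = 567.7321

567.7321


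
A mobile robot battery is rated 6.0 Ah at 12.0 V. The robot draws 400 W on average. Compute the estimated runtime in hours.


E = 6.0*12.0 = 72.0000 Wh
t = E/P = 72.0000/400 = 0.1800

0.1800 hours


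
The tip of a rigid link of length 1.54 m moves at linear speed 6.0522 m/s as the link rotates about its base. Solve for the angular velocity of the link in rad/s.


omega = v / L = 6.0522 / 1.54 = 3.9300

3.9300 rad/s


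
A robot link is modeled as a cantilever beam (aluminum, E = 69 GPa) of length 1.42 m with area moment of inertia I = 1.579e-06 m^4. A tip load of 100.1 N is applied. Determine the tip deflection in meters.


delta = F*L^3/(3*E*I) = 100.1*1.42^3/(3*6.900e+10*1.579e-06)
      = 286.6151288/326853 = 8.7689e-04

8.7689e-04 m


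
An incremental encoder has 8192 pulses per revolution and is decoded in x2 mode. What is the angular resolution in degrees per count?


resolution = 360 / (PPR * 2) = 360 / 16384 = 0.0220

0.0220 degrees


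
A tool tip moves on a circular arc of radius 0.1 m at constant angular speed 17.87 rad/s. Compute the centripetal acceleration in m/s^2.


a_c = omega^2 * r = 17.87^2 * 0.1 = 31.9337

31.9337 m/s^2


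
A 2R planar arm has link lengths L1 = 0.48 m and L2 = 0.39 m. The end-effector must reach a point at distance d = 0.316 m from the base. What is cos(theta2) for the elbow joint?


cos(th2) = (d^2 - L1^2 - L2^2)/(2*L1*L2) = (0.316^2 - 0.48^2 - 0.39^2)/(2*0.48*0.39) = -0.7549

-0.7549


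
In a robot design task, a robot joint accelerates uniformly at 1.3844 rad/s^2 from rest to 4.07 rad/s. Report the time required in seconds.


t = delta_omega / alpha = 4.07 / 1.3844 = 2.9399

2.9399 s


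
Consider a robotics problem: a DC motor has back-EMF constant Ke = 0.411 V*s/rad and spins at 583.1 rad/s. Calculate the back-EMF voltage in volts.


V_emf = Ke * omega = 0.411*583.1 = 239.6541

239.6541 V


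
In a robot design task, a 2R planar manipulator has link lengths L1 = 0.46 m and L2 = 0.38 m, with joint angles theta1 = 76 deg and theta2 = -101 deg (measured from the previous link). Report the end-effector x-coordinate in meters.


x = L1*cos(th1) + L2*cos(th1+th2) = 0.46*cos(76 deg) + 0.38*cos(-25 deg) = 0.4557

0.4557 m


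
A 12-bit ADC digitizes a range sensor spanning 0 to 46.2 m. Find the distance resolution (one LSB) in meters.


res = range / 2^n = 46.2/2^12 = 46.2/4096 = 0.0113

0.0113 m


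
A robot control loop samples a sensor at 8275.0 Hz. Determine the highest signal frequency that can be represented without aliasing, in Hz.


f_max = f_s/2 = 8275.0/2 = 4137.5000

4137.5000 Hz


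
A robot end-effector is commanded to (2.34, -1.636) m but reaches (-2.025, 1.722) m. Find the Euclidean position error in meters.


dx = -2.025 - (2.34) = -4.3650, dy = 1.722 - (-1.636) = 3.3580
err = sqrt(19.053225 + 11.276164) = 5.5072

5.5072 m


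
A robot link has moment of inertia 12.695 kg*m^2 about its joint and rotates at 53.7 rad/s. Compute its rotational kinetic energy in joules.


KE = (1/2)*I*omega^2 = 0.5*12.695*53.7^2 = 18304.2223

18304.2223 J


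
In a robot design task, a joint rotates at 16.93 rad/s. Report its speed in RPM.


RPM = 16.93 * 60/(2*pi) = 161.6696

161.6696 RPM


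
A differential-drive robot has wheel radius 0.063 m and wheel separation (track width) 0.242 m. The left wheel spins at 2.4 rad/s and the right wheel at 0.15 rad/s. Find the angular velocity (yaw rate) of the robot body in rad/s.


omega = r*(wR - wL)/L = 0.063*(0.15 - (2.4))/0.242 = -0.5857

-0.5857 rad/s


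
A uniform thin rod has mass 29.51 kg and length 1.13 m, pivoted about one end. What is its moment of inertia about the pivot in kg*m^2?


I = (1/3)*m*L^2 = (1/3)*29.51*1.13^2 = 12.5604

12.5604 kg*m^2


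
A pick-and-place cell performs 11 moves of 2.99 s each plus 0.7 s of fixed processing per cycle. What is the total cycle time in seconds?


T = 11*2.99 + 0.7 = 33.5900

33.5900 s


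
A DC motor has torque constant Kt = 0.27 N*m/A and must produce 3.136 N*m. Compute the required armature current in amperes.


I = tau / Kt = 3.136/0.27 = 11.6148

11.6148 A


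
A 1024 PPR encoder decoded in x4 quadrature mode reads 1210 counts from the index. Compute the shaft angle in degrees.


angle = counts * 360 / (PPR*4) = 1210 * 360 / 4096 = 106.3477

106.3477 degrees


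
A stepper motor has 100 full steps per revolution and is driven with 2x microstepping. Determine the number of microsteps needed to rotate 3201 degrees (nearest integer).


step_size = 360/(100*2) = 360/200 = 1.800000 deg
n = 3201/(360/200) = 3201*200/360 = 1778.3333 -> 1778

1778 steps


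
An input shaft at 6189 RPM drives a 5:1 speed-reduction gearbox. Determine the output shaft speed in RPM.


omega_out = omega_in / N = 6189 / 5 = 1237.8000

1237.8000 RPM


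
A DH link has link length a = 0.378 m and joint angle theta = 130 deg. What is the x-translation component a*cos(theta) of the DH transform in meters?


a*cos(theta) = 0.378*cos(130 deg) = -0.2430

-0.2430 m


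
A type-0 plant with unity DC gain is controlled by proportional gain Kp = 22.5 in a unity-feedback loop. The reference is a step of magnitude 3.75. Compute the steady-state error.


e_ss = R/(1 + Kp) = 3.75/(1 + 22.5) = 3.75/23.5000 = 0.1596

0.1596


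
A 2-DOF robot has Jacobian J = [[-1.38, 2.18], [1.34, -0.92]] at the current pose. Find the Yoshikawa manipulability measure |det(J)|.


det(J) = -1.38*-0.92 - (2.18)*(1.34) = -1.6516
|det(J)| = 1.6516

1.6516


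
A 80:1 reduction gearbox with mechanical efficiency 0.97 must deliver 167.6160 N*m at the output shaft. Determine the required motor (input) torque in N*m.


tau_in = tau_out / (N * eta) = 167.6160 / (80 * 0.97) = 2.1600

2.1600 N*m


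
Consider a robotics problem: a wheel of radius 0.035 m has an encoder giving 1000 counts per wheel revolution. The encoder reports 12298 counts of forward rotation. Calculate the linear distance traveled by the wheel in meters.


revs = 12298/1000 = 12.298000
d = revs * 2*pi*r = 12.298000 * 2*pi*0.035 = 2.7045

2.7045 m


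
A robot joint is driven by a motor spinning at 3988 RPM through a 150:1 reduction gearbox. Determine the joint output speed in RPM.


omega_joint = omega_motor / N = 3988 / 150 = 26.5867

26.5867 RPM


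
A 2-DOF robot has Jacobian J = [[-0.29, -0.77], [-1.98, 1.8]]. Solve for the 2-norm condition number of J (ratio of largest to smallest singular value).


JJ^T eigenvalues: trace(JJ^T) = 7.8374, det(JJ^T) = det(J)^2 = 4.18857156
s_max^2 = (7.8374 + sqrt(44.67055252))/2 = 7.26050163
s_min^2 = (7.8374 - sqrt(44.67055252))/2 = 0.57689837
kappa = s_max/s_min = sqrt(7.26050163/0.57689837) = 3.5476

3.5476


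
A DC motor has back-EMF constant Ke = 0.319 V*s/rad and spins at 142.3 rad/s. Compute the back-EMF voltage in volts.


V_emf = Ke * omega = 0.319*142.3 = 45.3937

45.3937 V


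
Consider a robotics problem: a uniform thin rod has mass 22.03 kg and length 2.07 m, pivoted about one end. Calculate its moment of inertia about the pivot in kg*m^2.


I = (1/3)*m*L^2 = (1/3)*22.03*2.07^2 = 31.4654

31.4654 kg*m^2


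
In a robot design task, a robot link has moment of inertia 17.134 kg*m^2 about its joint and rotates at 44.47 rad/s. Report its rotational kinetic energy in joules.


KE = (1/2)*I*omega^2 = 0.5*17.134*44.47^2 = 16941.9356

16941.9356 J


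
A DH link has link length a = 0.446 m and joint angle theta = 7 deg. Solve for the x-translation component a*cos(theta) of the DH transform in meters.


a*cos(theta) = 0.446*cos(7 deg) = 0.4427

0.4427 m


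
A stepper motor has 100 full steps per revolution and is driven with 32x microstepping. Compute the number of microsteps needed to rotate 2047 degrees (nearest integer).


step_size = 360/(100*32) = 360/3200 = 0.112500 deg
n = 2047/(360/3200) = 2047*3200/360 = 18195.5556 -> 18196

18196 steps


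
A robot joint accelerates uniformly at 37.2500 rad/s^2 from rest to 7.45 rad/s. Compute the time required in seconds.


t = delta_omega / alpha = 7.45 / 37.2500 = 0.2000

0.2000 s


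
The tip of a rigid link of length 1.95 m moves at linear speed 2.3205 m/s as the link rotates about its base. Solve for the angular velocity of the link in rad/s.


omega = v / L = 2.3205 / 1.95 = 1.1900

1.1900 rad/s


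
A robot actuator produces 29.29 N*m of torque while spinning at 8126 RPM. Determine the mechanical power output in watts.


omega = 8126 * 2*pi/60 = 850.952730 rad/s
P = tau * omega = 29.29 * 850.952730 = 24924.4055

24924.4055 W


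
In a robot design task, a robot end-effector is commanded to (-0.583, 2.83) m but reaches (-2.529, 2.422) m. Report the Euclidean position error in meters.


dx = -2.529 - (-0.583) = -1.9460, dy = 2.422 - (2.83) = -0.4080
err = sqrt(3.786916 + 0.166464) = 1.9883

1.9883 m


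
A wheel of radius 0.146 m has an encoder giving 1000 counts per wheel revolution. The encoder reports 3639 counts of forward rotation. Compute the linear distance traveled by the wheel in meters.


revs = 3639/1000 = 3.639000
d = revs * 2*pi*r = 3.639000 * 2*pi*0.146 = 3.3382

3.3382 m


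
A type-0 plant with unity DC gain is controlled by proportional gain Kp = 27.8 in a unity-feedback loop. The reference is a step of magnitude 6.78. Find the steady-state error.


e_ss = R/(1 + Kp) = 6.78/(1 + 27.8) = 6.78/28.8000 = 0.2354

0.2354


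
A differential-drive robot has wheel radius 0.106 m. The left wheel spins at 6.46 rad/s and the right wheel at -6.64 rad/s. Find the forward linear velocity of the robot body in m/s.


v = r*(wR + wL)/2 = 0.106*(-6.64 + 6.46)/2 = -0.0095

-0.0095 m/s


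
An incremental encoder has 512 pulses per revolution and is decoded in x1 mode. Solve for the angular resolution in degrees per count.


resolution = 360 / (PPR * 1) = 360 / 512 = 0.7031

0.7031 degrees


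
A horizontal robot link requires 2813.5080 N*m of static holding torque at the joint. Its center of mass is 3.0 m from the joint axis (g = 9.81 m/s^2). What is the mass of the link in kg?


m = tau / (g*L) = 2813.5080 / (9.81 * 3.0) = 95.6000

95.6000 kg


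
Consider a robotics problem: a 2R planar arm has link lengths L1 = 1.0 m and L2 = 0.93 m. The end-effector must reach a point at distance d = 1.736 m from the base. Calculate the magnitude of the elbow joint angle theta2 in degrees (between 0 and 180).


cos(th2) = (d^2 - L1^2 - L2^2)/(2*L1*L2) = (1.736^2 - 1.0^2 - 0.93^2)/(2*1.0*0.93) = 0.61763226
th2 = acos(0.61763226) = 51.8566 deg

51.8566 degrees


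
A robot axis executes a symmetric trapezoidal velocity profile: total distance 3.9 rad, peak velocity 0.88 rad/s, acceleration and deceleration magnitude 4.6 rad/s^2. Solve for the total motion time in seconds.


t_acc = v/a = 0.88/4.6 = 0.191304 s
d_acc = v^2/(2a) = 0.084174 rad (each ramp)
d_cruise = 3.9 - 2*0.084174 = 3.731652 rad
t_cruise = 3.731652/0.88 = 4.240514 s
t_total = 2*0.191304 + 4.240514 = 4.6231

4.6231 s


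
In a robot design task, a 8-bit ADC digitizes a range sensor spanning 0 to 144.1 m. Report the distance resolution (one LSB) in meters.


res = range / 2^n = 144.1/2^8 = 144.1/256 = 0.5629

0.5629 m


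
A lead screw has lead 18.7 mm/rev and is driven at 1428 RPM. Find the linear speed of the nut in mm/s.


v = lead * (RPM/60) = 18.7*1428/60 = 445.0600

445.0600 mm/s


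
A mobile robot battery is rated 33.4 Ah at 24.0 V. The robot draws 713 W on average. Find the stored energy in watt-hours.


E = capacity * V = 33.4*24.0 = 801.6000

801.6000 Wh


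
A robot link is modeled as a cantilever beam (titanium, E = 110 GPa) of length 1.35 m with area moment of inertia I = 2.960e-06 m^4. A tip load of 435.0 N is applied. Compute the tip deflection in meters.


delta = F*L^3/(3*E*I) = 435.0*1.35^3/(3*1.100e+11*2.960e-06)
      = 1070.263125/976800 = 0.0011

0.0011 m


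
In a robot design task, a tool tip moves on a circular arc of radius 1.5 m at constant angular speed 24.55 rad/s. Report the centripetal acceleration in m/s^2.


a_c = omega^2 * r = 24.55^2 * 1.5 = 904.0538

904.0538 m/s^2


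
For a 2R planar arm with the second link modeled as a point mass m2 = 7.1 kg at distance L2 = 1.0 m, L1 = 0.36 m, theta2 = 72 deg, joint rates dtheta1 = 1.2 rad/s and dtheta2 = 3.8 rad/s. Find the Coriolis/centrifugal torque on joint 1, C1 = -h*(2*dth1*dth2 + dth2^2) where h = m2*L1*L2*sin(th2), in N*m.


h = m2*L1*L2*sin(th2) = 7.1*0.36*1.0*sin(72 deg) = 2.430900
C1 = -h*(2*1.2*3.8 + 3.8^2) = -2.430900*23.5600 = -57.2720

-57.2720 N*m


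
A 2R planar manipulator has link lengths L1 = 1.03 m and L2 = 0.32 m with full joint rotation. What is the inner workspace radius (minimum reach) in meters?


r_min = |L1 - L2| = |1.03 - 0.32| = 0.7100

0.7100 m


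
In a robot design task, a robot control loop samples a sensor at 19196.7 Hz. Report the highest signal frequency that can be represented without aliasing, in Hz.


f_max = f_s/2 = 19196.7/2 = 9598.3500

9598.3500 Hz


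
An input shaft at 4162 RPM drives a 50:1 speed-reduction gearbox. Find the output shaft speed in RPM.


omega_out = omega_in / N = 4162 / 50 = 83.2400

83.2400 RPM


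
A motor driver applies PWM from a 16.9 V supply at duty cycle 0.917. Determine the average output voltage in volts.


V_avg = V_supply * D = 16.9*0.917 = 15.4973

15.4973 V


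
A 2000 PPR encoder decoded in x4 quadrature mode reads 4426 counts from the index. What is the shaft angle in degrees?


angle = counts * 360 / (PPR*4) = 4426 * 360 / 8000 = 199.1700

199.1700 degrees


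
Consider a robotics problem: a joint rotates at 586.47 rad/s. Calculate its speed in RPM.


RPM = 586.47 * 60/(2*pi) = 5600.3760

5600.3760 RPM


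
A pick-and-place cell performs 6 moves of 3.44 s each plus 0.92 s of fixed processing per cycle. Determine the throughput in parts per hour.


T_cycle = 6*3.44 + 0.92 = 21.5600 s
rate = 3600/T = 166.9759

166.9759 parts/hour


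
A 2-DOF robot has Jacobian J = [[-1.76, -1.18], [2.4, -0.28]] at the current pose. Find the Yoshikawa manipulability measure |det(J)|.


det(J) = -1.76*-0.28 - (-1.18)*(2.4) = 3.3248
|det(J)| = 3.3248

3.3248


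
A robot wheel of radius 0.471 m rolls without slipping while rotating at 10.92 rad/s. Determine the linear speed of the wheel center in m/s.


v = omega * r = 10.92 * 0.471 = 5.1433

5.1433 m/s


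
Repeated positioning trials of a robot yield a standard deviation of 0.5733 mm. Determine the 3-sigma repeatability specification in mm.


repeatability = 3*sigma = 3*0.5733 = 1.7199

1.7199 mm


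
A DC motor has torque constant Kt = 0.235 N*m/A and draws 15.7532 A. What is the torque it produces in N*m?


tau = Kt * I = 0.235*15.7532 = 3.7020

3.7020 N*m


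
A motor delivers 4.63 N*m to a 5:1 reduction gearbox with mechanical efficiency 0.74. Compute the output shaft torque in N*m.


tau_out = tau_in * N * eta = 4.63 * 5 * 0.74 = 17.1310

17.1310 N*m


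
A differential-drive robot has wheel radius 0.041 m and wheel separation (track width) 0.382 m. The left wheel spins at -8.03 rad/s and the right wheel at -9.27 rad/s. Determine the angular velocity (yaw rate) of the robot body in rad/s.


omega = r*(wR - wL)/L = 0.041*(-9.27 - (-8.03))/0.382 = -0.1331

-0.1331 rad/s


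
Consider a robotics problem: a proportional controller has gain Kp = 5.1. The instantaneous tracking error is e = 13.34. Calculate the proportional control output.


u_P = Kp * e = 5.1 * 13.34 = 68.0340

68.0340


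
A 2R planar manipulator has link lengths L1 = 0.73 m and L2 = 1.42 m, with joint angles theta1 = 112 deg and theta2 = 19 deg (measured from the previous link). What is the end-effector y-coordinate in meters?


y = L1*sin(th1) + L2*sin(th1+th2) = 0.73*sin(112 deg) + 1.42*sin(131 deg) = 1.7485

1.7485 m


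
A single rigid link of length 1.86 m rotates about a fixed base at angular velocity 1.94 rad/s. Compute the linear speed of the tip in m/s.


v = L*omega = 1.86 * 1.94 = 3.6084

3.6084 m/s


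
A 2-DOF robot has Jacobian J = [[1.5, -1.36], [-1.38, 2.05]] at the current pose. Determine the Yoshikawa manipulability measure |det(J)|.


det(J) = 1.5*2.05 - (-1.36)*(-1.38) = 1.1982
|det(J)| = 1.1982

1.1982


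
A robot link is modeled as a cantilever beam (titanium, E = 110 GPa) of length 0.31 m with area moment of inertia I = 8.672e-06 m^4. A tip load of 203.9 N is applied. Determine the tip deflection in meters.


delta = F*L^3/(3*E*I) = 203.9*0.31^3/(3*1.100e+11*8.672e-06)
      = 6.0743849/2861760 = 2.1226e-06

2.1226e-06 m


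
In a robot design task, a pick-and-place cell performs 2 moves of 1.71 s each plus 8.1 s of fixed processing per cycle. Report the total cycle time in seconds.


T = 2*1.71 + 8.1 = 11.5200

11.5200 s


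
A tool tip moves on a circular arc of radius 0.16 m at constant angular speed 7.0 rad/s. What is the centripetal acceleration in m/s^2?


a_c = omega^2 * r = 7.0^2 * 0.16 = 7.8400

7.8400 m/s^2


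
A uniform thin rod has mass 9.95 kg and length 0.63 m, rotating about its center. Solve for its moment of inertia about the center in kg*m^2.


I = (1/12)*m*L^2 = (1/12)*9.95*0.63^2 = 0.3291

0.3291 kg*m^2


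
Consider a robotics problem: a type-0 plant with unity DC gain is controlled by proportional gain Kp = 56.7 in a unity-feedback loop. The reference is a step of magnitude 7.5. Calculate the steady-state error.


e_ss = R/(1 + Kp) = 7.5/(1 + 56.7) = 7.5/57.7000 = 0.1300

0.1300


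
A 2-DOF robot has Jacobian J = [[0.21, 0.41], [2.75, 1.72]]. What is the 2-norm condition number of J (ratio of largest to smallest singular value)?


JJ^T eigenvalues: trace(JJ^T) = 10.7331, det(JJ^T) = det(J)^2 = 0.58721569
s_max^2 = (10.7331 + sqrt(112.85057285))/2 = 10.67810751
s_min^2 = (10.7331 - sqrt(112.85057285))/2 = 0.05499249
kappa = s_max/s_min = sqrt(10.67810751/0.05499249) = 13.9346

13.9346


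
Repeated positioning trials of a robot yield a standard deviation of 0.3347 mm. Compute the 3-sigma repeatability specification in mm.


repeatability = 3*sigma = 3*0.3347 = 1.0041

1.0041 mm


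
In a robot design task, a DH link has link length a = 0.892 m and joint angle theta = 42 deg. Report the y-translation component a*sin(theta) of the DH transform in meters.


a*sin(theta) = 0.892*sin(42 deg) = 0.5969

0.5969 m


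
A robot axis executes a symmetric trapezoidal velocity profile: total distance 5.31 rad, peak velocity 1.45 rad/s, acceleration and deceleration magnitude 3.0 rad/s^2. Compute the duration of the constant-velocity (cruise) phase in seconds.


t_acc = v/a = 0.483333 s, d_acc = v^2/(2a) = 0.350417 rad each
d_cruise = 5.31 - 2*0.350417 = 4.609166 rad
t_cruise = d_cruise/v = 4.609166/1.45 = 3.1787

3.1787 s


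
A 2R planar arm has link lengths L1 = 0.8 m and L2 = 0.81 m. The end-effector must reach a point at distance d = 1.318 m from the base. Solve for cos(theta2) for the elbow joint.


cos(th2) = (d^2 - L1^2 - L2^2)/(2*L1*L2) = (1.318^2 - 0.8^2 - 0.81^2)/(2*0.8*0.81) = 0.3403

0.3403


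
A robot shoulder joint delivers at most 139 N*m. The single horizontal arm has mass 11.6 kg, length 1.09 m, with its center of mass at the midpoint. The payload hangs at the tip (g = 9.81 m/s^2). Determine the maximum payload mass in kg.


tau_arm = m_arm*g*(L/2) = 11.6*9.81*1.09/2 = 62.0188 N*m
tau_payload = tau_max - tau_arm = 139 - 62.0188 = 76.9812
m_payload = tau_payload / (g*L) = 76.9812 / (9.81*1.09) = 7.1993

7.1993 kg


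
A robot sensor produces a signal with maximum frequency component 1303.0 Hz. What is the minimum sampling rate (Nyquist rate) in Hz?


f_s,min = 2*f_max = 2*1303.0 = 2606.0000

2606.0000 Hz


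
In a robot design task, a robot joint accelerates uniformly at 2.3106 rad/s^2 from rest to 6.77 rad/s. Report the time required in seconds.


t = delta_omega / alpha = 6.77 / 2.3106 = 2.9300

2.9300 s


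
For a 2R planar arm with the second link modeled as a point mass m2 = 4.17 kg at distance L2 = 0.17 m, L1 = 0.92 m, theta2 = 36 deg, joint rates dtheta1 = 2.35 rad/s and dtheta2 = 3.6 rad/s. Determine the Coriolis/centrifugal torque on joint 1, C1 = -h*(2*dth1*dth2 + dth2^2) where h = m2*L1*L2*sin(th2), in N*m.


h = m2*L1*L2*sin(th2) = 4.17*0.92*0.17*sin(36 deg) = 0.383346
C1 = -h*(2*2.35*3.6 + 3.6^2) = -0.383346*29.8800 = -11.4544

-11.4544 N*m


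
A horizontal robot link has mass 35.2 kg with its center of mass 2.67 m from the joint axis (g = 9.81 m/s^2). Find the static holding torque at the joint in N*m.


tau = m*g*L = 35.2 * 9.81 * 2.67 = 921.9830

921.9830 N*m


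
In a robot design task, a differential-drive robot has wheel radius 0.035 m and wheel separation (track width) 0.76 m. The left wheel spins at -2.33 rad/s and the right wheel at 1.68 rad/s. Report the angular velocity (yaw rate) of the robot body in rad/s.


omega = r*(wR - wL)/L = 0.035*(1.68 - (-2.33))/0.76 = 0.1847

0.1847 rad/s


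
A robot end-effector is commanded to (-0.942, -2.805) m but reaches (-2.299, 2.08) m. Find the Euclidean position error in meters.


dx = -2.299 - (-0.942) = -1.3570, dy = 2.08 - (-2.805) = 4.8850
err = sqrt(1.841449 + 23.863225) = 5.0700

5.0700 m


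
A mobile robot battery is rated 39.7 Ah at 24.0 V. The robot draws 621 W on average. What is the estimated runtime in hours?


E = 39.7*24.0 = 952.8000 Wh
t = E/P = 952.8000/621 = 1.5343

1.5343 hours


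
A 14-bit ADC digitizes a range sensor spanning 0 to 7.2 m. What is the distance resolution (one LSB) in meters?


res = range / 2^n = 7.2/2^14 = 7.2/16384 = 4.3945e-04

4.3945e-04 m


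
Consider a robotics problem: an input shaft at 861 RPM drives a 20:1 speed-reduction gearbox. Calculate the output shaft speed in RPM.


omega_out = omega_in / N = 861 / 20 = 43.0500

43.0500 RPM


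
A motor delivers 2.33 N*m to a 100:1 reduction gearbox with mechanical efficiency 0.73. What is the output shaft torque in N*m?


tau_out = tau_in * N * eta = 2.33 * 100 * 0.73 = 170.0900

170.0900 N*m


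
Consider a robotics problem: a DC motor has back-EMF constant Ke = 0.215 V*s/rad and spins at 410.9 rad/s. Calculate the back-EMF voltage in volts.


V_emf = Ke * omega = 0.215*410.9 = 88.3435

88.3435 V


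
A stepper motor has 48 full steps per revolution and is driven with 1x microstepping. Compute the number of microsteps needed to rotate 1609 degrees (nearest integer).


step_size = 360/(48*1) = 360/48 = 7.500000 deg
n = 1609/(360/48) = 1609*48/360 = 214.5333 -> 215

215 steps


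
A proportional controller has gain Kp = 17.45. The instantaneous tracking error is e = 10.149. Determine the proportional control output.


u_P = Kp * e = 17.45 * 10.149 = 177.1000

177.1000


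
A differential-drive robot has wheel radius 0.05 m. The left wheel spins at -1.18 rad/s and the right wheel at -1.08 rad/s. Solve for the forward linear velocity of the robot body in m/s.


v = r*(wR + wL)/2 = 0.05*(-1.08 + -1.18)/2 = -0.0565

-0.0565 m/s


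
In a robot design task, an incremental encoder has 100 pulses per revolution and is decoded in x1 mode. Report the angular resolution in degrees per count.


resolution = 360 / (PPR * 1) = 360 / 100 = 3.6000

3.6000 degrees


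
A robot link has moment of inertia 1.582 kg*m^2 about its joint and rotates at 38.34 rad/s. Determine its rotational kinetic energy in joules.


KE = (1/2)*I*omega^2 = 0.5*1.582*38.34^2 = 1162.7349

1162.7349 J


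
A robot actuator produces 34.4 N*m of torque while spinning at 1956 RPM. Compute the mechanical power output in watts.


omega = 1956 * 2*pi/60 = 204.831841 rad/s
P = tau * omega = 34.4 * 204.831841 = 7046.2153

7046.2153 W


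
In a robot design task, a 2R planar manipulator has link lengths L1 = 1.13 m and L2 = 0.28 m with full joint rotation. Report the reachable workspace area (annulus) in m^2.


r_max = L1 + L2 = 1.4100, r_min = |L1 - L2| = 0.8500
A = pi*(r_max^2 - r_min^2) = pi*(1.9881 - 0.7225) = 3.9760

3.9760 m^2


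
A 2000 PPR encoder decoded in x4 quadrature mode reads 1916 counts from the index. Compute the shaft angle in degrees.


angle = counts * 360 / (PPR*4) = 1916 * 360 / 8000 = 86.2200

86.2200 degrees


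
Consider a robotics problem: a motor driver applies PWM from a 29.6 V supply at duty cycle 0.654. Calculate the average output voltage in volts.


V_avg = V_supply * D = 29.6*0.654 = 19.3584

19.3584 V
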